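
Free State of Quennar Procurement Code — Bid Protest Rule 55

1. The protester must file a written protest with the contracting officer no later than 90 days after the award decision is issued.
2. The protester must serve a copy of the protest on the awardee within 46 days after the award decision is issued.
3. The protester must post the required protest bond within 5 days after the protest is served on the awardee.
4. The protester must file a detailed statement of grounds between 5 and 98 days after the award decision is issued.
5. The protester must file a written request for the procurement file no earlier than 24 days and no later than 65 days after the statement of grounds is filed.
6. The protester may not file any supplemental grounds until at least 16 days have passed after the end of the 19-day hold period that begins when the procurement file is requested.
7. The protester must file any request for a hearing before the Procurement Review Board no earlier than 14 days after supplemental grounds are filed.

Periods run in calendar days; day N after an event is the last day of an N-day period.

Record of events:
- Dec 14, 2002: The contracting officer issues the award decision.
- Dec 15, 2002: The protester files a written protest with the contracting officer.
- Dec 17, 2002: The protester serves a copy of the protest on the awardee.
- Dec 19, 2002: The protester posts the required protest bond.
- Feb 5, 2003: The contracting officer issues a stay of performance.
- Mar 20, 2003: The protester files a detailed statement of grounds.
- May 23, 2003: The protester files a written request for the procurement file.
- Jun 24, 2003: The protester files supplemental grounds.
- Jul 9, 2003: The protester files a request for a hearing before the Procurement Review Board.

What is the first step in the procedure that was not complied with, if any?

Step 1: 90 days after Dec 14, 2002 (when the award decision is issued) is Mar 14, 2003; done Dec 15, 2002 — timely.
Step 2: 46 days after Dec 14, 2002 (when the award decision is issued) is Jan 29, 2003; completed Dec 17, 2002, before the deadline.
Step 3: 5 days after Dec 17, 2002 (when the protest is served on the awardee) is Dec 22, 2002; Dec 19, 2002 is within that limit.
Step 4: the window is 5–98 days after Dec 14, 2002 (when the award decision is issued), so Dec 19, 2002 through Mar 22, 2003; Mar 20, 2003 falls inside that range.
Step 5: the window is 24–65 days after Mar 20, 2003 (when the statement of grounds is filed), so Apr 13, 2003 through May 24, 2003; done May 23, 2003 — within the window.
Step 6: the earliest permitted date is 16 days after Jun 11, 2003 (end of the 19-day hold period, which began when the procurement file is requested on May 23, 2003), i.e. Jun 27, 2003; acted on Jun 24, 2003, 3 days prematurely.
No need to go further; step 6 was not satisfied.

Step 6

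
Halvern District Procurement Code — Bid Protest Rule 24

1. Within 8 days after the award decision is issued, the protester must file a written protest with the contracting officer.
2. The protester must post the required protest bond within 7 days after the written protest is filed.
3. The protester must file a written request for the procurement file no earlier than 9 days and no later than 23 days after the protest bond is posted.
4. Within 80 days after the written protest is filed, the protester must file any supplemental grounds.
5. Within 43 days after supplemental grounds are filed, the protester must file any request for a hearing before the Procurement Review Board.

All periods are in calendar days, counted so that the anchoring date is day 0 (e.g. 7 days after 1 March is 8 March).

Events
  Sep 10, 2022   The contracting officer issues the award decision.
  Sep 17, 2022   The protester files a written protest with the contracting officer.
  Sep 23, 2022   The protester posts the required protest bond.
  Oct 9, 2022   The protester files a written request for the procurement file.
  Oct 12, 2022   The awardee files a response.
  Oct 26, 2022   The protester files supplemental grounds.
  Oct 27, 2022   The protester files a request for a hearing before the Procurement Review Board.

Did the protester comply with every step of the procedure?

Yes

Step 1: 8 days after Sep 10, 2022 (when the award decision is issued) is Sep 18, 2022; completed Sep 17, 2022, before the deadline.
Step 2: 7 days after Sep 17, 2022 (when the written protest is filed) is Sep 24, 2022; completed Sep 23, 2022, before the deadline.
Step 3: the window is 9–23 days after Sep 23, 2022 (when the protest bond is posted), so Oct 2, 2022 through Oct 16, 2022; Oct 9, 2022 falls inside that range.
Step 4: 80 days after Sep 17, 2022 (when the written protest is filed) is Dec 6, 2022; done Oct 26, 2022 — timely.
Step 5: 43 days after Oct 26, 2022 (when supplemental grounds are filed) is Dec 8, 2022; completed Oct 27, 2022, before the deadline.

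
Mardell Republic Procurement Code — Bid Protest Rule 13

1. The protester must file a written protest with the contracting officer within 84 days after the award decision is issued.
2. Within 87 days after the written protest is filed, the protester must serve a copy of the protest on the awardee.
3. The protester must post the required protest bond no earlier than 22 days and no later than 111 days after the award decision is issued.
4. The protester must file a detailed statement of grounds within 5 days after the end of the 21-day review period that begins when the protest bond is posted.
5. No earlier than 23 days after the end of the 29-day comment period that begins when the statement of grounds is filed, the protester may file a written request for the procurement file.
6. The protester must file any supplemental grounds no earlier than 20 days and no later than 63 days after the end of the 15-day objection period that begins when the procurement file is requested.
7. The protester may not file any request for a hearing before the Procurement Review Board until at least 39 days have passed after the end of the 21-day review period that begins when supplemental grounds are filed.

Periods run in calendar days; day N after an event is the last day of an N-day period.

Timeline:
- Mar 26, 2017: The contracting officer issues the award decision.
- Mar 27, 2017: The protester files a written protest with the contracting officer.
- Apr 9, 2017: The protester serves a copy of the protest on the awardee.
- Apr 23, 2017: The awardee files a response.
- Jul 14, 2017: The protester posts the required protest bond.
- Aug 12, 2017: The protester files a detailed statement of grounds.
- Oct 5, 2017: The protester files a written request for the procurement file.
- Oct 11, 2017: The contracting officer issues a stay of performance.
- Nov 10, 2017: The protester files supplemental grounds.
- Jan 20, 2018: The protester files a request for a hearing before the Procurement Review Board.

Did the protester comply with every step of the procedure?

Step 1 — counting 84 days from Mar 26, 2017 (when the award decision is issued) gives a deadline of Jun 18, 2017; completed Mar 27, 2017, before the deadline.
Step 2 — counting 87 days from Mar 27, 2017 (when the written protest is filed) gives a deadline of Jun 22, 2017; Apr 9, 2017 is within that limit.
Step 3 — 22 and 111 days from Mar 26, 2017 (when the award decision is issued) are Apr 17, 2017 and Jul 15, 2017 respectively; done Jul 14, 2017, which is between those dates.
Step 4 — counting 5 days from Aug 4, 2017 (end of the 21-day review period, which began when the protest bond is posted on Jul 14, 2017) gives a deadline of Aug 9, 2017; not done until Aug 12, 2017, 3 days after the deadline.

No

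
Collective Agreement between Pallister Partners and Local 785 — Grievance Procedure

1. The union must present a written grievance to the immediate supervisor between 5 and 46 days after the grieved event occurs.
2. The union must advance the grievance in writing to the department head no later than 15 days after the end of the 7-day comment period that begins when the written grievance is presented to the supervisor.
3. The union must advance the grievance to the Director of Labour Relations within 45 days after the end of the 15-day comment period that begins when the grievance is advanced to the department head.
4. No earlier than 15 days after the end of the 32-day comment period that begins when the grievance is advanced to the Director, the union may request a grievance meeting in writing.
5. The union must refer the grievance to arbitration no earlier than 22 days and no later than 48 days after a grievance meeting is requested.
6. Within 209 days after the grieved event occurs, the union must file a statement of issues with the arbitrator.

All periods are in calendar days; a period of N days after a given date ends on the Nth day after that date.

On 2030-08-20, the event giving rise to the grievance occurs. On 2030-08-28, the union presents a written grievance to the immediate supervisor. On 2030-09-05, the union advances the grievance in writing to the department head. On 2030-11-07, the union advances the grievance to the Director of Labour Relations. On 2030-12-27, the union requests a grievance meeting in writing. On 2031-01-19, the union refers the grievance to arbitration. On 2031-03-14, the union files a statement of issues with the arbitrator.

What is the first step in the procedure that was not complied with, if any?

Step 1 — 5 and 46 days from 2030-08-20 (when the grieved event occurs) are 2030-08-25 and 2030-10-05 respectively; done 2030-08-28 — within the window.
Step 2 — counting 15 days from 2030-09-04 (end of the 7-day comment period, which began when the written grievance is presented to the supervisor on 2030-08-28) gives a deadline of 2030-09-19; done 2030-09-05 — timely.
Step 3 — counting 45 days from 2030-09-20 (end of the 15-day comment period, which began when the grievance is advanced to the department head on 2030-09-05) gives a deadline of 2030-11-04; done 2030-11-07 — 3 days late.
The analysis stops there.

Step 3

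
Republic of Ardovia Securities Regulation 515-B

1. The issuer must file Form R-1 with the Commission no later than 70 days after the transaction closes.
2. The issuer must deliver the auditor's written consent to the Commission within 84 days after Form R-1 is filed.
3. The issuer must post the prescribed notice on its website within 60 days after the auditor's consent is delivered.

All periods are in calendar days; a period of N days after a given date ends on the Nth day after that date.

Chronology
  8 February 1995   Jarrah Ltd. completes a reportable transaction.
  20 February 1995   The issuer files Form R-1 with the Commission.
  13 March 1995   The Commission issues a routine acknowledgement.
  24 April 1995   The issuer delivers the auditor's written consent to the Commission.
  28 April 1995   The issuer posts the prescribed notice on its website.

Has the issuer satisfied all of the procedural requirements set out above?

Step 1: 70 days after 8 February 1995 (when the transaction closes) is 19 April 1995; completed 20 February 1995, before the deadline.
Step 2: 84 days after 20 February 1995 (when Form R-1 is filed) is 15 May 1995; completed 24 April 1995, before the deadline.
Step 3: 60 days after 24 April 1995 (when the auditor's consent is delivered) is 23 June 1995; 28 April 1995 is within that limit.

Yes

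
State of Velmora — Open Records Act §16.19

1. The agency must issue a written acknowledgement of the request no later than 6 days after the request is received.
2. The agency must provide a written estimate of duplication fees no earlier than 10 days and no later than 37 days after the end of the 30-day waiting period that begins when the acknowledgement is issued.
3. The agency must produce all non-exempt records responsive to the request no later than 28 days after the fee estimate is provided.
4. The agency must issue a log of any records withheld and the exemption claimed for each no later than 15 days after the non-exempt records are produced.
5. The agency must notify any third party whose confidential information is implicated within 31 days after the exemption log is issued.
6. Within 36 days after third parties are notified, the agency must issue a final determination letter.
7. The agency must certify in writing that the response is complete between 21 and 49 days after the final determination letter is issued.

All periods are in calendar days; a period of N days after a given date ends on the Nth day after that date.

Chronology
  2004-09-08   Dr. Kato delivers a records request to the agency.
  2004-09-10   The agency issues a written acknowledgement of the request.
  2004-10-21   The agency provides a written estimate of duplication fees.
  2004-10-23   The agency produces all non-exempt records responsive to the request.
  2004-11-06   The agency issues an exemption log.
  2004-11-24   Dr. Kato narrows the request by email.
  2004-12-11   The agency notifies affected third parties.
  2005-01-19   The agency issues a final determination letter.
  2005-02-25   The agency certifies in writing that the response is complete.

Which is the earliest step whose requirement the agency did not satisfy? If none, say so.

Step 5

(1) due by 2004-09-08 + 6 days = 2004-09-14; done 2004-09-10 — timely.
(2) the permitted window runs from 2004-10-10 + 10 = 2004-10-20 to 2004-10-10 + 37 = 2004-11-16; 2004-10-21 falls inside that range.
(3) due by 2004-10-21 + 28 days = 2004-11-18; completed 2004-10-23, before the deadline.
(4) due by 2004-10-23 + 15 days = 2004-11-07; 2004-11-06 is within that limit.
(5) due by 2004-11-06 + 31 days = 2004-12-07; not done until 2004-12-11, 4 days after the deadline.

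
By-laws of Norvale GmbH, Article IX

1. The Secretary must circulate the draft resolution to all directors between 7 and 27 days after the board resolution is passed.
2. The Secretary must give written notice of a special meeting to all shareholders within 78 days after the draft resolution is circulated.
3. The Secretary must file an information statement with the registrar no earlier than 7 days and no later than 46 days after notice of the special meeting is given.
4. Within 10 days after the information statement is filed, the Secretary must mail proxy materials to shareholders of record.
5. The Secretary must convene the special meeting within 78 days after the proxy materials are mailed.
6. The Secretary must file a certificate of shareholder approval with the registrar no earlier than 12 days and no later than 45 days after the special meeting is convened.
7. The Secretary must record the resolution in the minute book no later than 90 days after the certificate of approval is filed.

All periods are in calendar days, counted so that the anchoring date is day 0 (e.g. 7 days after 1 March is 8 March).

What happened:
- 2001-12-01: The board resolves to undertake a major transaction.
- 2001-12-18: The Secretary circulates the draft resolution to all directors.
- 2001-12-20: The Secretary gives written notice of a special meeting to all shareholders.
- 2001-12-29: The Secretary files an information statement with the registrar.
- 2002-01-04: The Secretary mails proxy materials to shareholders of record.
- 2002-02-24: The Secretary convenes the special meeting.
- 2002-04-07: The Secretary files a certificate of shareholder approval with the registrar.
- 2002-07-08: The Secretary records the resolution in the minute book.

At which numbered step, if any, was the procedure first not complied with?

Step 7

Step 1: the window is 7–27 days after 2001-12-01 (when the board resolution is passed), so 2001-12-08 through 2001-12-28; done 2001-12-18 — within the window.
Step 2: 78 days after 2001-12-18 (when the draft resolution is circulated) is 2002-03-06; 2001-12-20 is within that limit.
Step 3: the window is 7–46 days after 2001-12-20 (when notice of the special meeting is given), so 2001-12-27 through 2002-02-04; 2001-12-29 falls inside that range.
Step 4: 10 days after 2001-12-29 (when the information statement is filed) is 2002-01-08; 2002-01-04 is within that limit.
Step 5: 78 days after 2002-01-04 (when the proxy materials are mailed) is 2002-03-23; completed 2002-02-24, before the deadline.
Step 6: the window is 12–45 days after 2002-02-24 (when the special meeting is convened), so 2002-03-08 through 2002-04-10; done 2002-04-07 — within the window.
Step 7: 90 days after 2002-04-07 (when the certificate of approval is filed) is 2002-07-06; not done until 2002-07-08, 2 days after the deadline.
That is the first point of non-compliance.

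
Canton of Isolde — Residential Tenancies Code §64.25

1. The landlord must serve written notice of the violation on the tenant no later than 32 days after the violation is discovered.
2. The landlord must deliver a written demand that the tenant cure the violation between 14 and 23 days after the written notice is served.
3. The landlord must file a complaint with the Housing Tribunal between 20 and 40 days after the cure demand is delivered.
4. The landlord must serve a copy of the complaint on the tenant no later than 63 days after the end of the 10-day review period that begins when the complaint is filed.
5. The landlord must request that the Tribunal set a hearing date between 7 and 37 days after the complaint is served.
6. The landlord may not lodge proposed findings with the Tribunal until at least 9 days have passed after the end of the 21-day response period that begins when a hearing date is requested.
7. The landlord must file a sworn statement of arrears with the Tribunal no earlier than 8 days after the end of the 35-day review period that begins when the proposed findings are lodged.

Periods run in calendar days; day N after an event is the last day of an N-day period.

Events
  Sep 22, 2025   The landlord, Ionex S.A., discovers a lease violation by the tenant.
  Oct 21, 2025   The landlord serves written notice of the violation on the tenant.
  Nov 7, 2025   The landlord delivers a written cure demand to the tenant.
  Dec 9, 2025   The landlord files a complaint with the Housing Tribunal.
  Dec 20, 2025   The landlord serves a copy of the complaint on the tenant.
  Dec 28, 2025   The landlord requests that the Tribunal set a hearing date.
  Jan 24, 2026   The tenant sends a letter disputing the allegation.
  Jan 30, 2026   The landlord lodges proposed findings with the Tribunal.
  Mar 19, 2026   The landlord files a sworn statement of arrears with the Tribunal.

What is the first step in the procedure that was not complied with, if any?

Step 1 — counting 32 days from Sep 22, 2025 (when the violation is discovered) gives a deadline of Oct 24, 2025; completed Oct 21, 2025, before the deadline.
Step 2 — 14 and 23 days from Oct 21, 2025 (when the written notice is served) are Nov 4, 2025 and Nov 13, 2025 respectively; done Nov 7, 2025 — within the window.
Step 3 — 20 and 40 days from Nov 7, 2025 (when the cure demand is delivered) are Nov 27, 2025 and Dec 17, 2025 respectively; done Dec 9, 2025 — within the window.
Step 4 — counting 63 days from Dec 19, 2025 (end of the 10-day review period, which began when the complaint is filed on Dec 9, 2025) gives a deadline of Feb 20, 2026; completed Dec 20, 2025, before the deadline.
Step 5 — 7 and 37 days from Dec 20, 2025 (when the complaint is served) are Dec 27, 2025 and Jan 26, 2026 respectively; done Dec 28, 2025, which is between those dates.
Step 6 — must wait 9 days from Jan 18, 2026 (end of the 21-day response period, which began when a hearing date is requested on Dec 28, 2025), so not before Jan 27, 2026; Jan 30, 2026 is on or after that date.
Step 7 — must wait 8 days from Mar 6, 2026 (end of the 35-day review period, which began when the proposed findings are lodged on Jan 30, 2026), so not before Mar 14, 2026; done Mar 19, 2026 — permitted.

None — every step was satisfied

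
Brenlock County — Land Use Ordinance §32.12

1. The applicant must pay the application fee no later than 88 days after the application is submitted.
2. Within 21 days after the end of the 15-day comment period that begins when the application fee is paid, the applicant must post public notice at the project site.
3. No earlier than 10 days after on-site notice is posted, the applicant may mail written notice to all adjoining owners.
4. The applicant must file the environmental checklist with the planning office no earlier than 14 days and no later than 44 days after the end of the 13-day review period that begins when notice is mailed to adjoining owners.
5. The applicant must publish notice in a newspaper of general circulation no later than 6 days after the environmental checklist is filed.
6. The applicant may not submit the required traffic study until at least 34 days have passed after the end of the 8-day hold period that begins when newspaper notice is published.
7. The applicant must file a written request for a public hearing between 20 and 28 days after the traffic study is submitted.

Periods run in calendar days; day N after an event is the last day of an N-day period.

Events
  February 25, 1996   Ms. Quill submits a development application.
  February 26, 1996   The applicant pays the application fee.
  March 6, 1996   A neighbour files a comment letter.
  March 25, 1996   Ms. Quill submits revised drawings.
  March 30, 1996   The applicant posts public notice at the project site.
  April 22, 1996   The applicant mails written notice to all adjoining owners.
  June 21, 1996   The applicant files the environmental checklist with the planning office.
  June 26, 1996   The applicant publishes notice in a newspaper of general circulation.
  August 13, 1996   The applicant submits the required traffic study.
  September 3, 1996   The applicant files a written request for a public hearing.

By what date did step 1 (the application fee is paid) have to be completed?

Step 1 runs from February 25, 1996, when the application is submitted. 88 days after February 25, 1996 is May 23, 1996.

May 23, 1996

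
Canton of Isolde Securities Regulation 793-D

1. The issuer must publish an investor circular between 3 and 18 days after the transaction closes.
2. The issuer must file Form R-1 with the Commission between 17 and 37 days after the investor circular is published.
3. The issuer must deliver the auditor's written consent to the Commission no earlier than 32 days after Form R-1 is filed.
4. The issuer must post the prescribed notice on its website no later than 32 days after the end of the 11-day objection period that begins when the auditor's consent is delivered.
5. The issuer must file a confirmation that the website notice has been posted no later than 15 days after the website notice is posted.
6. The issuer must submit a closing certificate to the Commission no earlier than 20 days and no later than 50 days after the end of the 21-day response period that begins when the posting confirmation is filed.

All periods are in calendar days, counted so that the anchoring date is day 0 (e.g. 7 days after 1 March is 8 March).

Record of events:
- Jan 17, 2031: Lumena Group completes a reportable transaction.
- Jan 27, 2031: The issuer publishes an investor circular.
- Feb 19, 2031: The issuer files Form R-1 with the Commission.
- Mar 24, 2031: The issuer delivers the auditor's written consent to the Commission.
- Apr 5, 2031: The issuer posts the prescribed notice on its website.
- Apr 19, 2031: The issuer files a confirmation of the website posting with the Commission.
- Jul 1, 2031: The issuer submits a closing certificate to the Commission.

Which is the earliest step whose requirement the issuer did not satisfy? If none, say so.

Step 1 — 3 and 18 days from Jan 17, 2031 (when the transaction closes) are Jan 20, 2031 and Feb 4, 2031 respectively; Jan 27, 2031 falls inside that range.
Step 2 — 17 and 37 days from Jan 27, 2031 (when the investor circular is published) are Feb 13, 2031 and Mar 5, 2031 respectively; Feb 19, 2031 falls inside that range.
Step 3 — must wait 32 days from Feb 19, 2031 (when Form R-1 is filed), so not before Mar 23, 2031; Mar 24, 2031 is on or after that date.
Step 4 — counting 32 days from Apr 4, 2031 (end of the 11-day objection period, which began when the auditor's consent is delivered on Mar 24, 2031) gives a deadline of May 6, 2031; completed Apr 5, 2031, before the deadline.
Step 5 — counting 15 days from Apr 5, 2031 (when the website notice is posted) gives a deadline of Apr 20, 2031; done Apr 19, 2031 — timely.
Step 6 — 20 and 50 days from May 10, 2031 (end of the 21-day response period, which began when the posting confirmation is filed on Apr 19, 2031) are May 30, 2031 and Jun 29, 2031 respectively; Jul 1, 2031 is 2 days past the end of the window.
The procedure was therefore not followed at step 6.

Step 6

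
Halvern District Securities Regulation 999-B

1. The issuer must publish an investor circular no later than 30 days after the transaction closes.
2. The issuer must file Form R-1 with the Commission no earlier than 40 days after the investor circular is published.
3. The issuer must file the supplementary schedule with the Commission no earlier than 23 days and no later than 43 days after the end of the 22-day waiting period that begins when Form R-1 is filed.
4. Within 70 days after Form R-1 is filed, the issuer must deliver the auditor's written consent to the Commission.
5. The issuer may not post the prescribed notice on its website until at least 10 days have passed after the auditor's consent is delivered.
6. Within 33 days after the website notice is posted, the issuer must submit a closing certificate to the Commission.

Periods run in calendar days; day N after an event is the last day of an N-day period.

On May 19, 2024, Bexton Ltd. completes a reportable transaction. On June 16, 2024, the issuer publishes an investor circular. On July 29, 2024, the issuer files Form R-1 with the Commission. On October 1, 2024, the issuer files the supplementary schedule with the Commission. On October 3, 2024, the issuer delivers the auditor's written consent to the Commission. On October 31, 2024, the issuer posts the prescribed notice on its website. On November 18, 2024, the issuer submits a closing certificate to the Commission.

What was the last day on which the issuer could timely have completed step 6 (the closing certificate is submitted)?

December 3, 2024

Step 6 runs from October 31, 2024, when the website notice is posted. 33 days after October 31, 2024 is December 3, 2024.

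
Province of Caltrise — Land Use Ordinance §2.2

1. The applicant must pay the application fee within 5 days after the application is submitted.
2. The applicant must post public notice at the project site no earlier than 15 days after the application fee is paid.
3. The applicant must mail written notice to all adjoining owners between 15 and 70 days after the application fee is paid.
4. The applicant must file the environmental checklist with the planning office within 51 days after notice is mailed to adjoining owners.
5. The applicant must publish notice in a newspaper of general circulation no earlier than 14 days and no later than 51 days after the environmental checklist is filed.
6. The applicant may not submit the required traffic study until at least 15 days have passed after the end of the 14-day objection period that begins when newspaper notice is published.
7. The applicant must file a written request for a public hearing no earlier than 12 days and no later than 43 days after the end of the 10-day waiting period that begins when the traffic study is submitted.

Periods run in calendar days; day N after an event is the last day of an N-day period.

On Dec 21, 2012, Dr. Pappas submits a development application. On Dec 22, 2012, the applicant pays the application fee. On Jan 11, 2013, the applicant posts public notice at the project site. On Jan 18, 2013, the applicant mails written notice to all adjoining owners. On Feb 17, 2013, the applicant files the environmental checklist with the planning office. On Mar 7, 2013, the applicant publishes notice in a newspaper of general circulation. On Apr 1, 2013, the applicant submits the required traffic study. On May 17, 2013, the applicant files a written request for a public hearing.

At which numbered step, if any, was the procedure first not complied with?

Step 1 — counting 5 days from Dec 21, 2012 (when the application is submitted) gives a deadline of Dec 26, 2012; Dec 22, 2012 is within that limit.
Step 2 — must wait 15 days from Dec 22, 2012 (when the application fee is paid), so not before Jan 6, 2013; done Jan 11, 2013 — permitted.
Step 3 — 15 and 70 days from Dec 22, 2012 (when the application fee is paid) are Jan 6, 2013 and Mar 2, 2013 respectively; done Jan 18, 2013, which is between those dates.
Step 4 — counting 51 days from Jan 18, 2013 (when notice is mailed to adjoining owners) gives a deadline of Mar 10, 2013; Feb 17, 2013 is within that limit.
Step 5 — 14 and 51 days from Feb 17, 2013 (when the environmental checklist is filed) are Mar 3, 2013 and Apr 9, 2013 respectively; done Mar 7, 2013, which is between those dates.
Step 6 — must wait 15 days from Mar 21, 2013 (end of the 14-day objection period, which began when newspaper notice is published on Mar 7, 2013), so not before Apr 5, 2013; done Apr 1, 2013 — 4 days too early.

Step 6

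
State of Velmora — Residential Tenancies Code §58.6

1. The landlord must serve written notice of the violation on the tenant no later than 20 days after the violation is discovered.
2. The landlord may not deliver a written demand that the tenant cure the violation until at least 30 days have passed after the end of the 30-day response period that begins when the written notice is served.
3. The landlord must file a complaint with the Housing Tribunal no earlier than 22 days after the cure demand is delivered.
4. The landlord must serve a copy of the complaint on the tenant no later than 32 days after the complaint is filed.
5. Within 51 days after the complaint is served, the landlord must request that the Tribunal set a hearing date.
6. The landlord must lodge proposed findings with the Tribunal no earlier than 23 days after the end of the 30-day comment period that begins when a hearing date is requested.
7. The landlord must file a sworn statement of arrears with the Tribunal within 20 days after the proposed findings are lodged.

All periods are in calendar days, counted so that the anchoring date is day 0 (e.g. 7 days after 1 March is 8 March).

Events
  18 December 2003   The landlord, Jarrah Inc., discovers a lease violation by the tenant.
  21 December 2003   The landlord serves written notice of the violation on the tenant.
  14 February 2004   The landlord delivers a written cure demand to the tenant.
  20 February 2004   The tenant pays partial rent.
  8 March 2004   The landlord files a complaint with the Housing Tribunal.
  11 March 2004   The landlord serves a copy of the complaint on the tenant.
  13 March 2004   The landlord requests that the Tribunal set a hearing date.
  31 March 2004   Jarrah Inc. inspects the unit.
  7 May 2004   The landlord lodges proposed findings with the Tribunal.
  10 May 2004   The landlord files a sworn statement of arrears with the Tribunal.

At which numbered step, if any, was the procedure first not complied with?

Step 2

(1) due by 18 December 2003 + 20 days = 7 January 2004; completed 21 December 2003, before the deadline.
(2) permitted from 20 January 2004 + 30 days = 19 February 2004 onward; done 14 February 2004 — 5 days too early.
Later steps need not be reached.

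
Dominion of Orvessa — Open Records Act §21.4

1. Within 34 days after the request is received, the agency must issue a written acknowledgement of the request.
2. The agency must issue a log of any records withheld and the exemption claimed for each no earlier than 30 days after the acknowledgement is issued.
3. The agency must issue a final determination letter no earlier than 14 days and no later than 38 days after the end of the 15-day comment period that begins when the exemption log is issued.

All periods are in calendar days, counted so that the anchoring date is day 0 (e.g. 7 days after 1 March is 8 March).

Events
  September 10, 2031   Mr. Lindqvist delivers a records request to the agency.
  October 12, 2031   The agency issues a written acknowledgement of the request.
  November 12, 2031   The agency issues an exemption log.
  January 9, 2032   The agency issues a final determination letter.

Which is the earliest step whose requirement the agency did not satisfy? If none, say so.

Step 3

(1) due by September 10, 2031 + 34 days = October 14, 2031; completed October 12, 2031, before the deadline.
(2) permitted from October 12, 2031 + 30 days = November 11, 2031 onward; November 12, 2031 is on or after that date.
(3) the permitted window runs from November 27, 2031 + 14 = December 11, 2031 to November 27, 2031 + 38 = January 4, 2032; January 9, 2032 is 5 days past the end of the window.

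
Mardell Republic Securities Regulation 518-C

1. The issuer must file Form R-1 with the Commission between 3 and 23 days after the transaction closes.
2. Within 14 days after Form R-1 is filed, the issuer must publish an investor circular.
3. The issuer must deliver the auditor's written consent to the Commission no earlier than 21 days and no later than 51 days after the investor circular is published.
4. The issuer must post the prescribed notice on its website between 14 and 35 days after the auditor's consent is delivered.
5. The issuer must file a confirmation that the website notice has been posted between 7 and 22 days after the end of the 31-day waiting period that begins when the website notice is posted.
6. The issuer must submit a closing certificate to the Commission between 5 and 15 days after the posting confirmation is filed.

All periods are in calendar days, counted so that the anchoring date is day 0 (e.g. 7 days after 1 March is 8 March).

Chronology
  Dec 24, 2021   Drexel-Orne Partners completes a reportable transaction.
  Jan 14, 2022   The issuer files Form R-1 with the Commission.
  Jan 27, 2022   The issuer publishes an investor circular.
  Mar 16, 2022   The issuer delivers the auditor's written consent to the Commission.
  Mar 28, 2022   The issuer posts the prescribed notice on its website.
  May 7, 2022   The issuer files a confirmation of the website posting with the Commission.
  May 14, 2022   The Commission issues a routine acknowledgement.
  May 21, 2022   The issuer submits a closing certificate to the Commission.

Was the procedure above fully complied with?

No

Step 1: the window is 3–23 days after Dec 24, 2021 (when the transaction closes), so Dec 27, 2021 through Jan 16, 2022; done Jan 14, 2022 — within the window.
Step 2: 14 days after Jan 14, 2022 (when Form R-1 is filed) is Jan 28, 2022; Jan 27, 2022 is within that limit.
Step 3: the window is 21–51 days after Jan 27, 2022 (when the investor circular is published), so Feb 17, 2022 through Mar 19, 2022; done Mar 16, 2022 — within the window.
Step 4: the window is 14–35 days after Mar 16, 2022 (when the auditor's consent is delivered), so Mar 30, 2022 through Apr 20, 2022; Mar 28, 2022 is 2 days too early.
That is the first point of non-compliance.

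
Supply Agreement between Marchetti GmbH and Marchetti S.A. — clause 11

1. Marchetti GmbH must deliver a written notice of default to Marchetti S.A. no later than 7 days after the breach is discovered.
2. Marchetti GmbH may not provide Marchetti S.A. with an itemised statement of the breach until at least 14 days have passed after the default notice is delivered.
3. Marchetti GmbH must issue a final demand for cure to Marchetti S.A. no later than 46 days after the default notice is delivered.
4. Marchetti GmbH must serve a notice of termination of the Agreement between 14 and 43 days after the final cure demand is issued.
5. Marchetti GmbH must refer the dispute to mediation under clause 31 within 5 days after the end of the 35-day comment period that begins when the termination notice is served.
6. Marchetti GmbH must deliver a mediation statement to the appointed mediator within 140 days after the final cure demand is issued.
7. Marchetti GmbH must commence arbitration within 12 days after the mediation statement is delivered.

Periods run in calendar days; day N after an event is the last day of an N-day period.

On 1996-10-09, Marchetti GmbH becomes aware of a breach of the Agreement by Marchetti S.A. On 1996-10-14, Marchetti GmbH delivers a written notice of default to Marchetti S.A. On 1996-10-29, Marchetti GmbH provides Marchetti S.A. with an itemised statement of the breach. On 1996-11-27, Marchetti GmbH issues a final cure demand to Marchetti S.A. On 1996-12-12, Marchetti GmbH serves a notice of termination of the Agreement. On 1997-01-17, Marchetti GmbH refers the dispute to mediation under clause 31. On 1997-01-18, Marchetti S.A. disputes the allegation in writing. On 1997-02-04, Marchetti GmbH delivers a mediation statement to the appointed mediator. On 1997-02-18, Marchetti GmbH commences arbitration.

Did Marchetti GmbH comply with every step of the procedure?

(1) due by 1996-10-09 + 7 days = 1996-10-16; done 1996-10-14 — timely.
(2) permitted from 1996-10-14 + 14 days = 1996-10-28 onward; 1996-10-29 is on or after that date.
(3) due by 1996-10-14 + 46 days = 1996-11-29; done 1996-11-27 — timely.
(4) the permitted window runs from 1996-11-27 + 14 = 1996-12-11 to 1996-11-27 + 43 = 1997-01-09; done 1996-12-12 — within the window.
(5) due by 1997-01-16 + 5 days = 1997-01-21; 1997-01-17 is within that limit.
(6) due by 1996-11-27 + 140 days = 1997-04-16; completed 1997-02-04, before the deadline.
(7) due by 1997-02-04 + 12 days = 1997-02-16; 1997-02-18 misses that deadline by 2 days.
The procedure was therefore not followed at step 7.

No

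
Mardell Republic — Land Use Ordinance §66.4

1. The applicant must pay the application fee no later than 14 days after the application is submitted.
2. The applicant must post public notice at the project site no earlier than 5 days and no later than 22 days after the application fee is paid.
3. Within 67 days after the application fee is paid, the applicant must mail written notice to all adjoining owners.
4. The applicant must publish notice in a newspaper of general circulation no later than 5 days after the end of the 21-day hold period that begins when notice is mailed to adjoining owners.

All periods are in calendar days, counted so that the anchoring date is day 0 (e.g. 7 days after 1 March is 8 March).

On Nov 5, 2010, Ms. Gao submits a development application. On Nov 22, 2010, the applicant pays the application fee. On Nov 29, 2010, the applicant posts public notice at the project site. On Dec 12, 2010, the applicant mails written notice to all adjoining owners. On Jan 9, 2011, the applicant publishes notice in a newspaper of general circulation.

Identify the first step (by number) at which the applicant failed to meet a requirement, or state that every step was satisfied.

Step 1: 14 days after Nov 5, 2010 (when the application is submitted) is Nov 19, 2010; Nov 22, 2010 misses that deadline by 3 days.
The procedure was therefore not followed at step 1.

Step 1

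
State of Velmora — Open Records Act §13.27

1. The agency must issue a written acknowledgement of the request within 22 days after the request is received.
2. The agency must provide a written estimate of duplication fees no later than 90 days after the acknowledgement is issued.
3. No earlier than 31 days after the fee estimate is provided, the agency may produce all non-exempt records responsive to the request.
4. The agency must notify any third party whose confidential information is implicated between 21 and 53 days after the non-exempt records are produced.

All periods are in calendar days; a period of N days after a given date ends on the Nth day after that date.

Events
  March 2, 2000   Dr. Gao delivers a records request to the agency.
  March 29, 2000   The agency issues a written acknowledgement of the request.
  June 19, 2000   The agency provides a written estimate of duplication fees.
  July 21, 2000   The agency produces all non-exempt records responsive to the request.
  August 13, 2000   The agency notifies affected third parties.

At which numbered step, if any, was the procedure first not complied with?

Step 1

Step 1 — counting 22 days from March 2, 2000 (when the request is received) gives a deadline of March 24, 2000; done March 29, 2000 — 5 days late.
The procedure was therefore not followed at step 1.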